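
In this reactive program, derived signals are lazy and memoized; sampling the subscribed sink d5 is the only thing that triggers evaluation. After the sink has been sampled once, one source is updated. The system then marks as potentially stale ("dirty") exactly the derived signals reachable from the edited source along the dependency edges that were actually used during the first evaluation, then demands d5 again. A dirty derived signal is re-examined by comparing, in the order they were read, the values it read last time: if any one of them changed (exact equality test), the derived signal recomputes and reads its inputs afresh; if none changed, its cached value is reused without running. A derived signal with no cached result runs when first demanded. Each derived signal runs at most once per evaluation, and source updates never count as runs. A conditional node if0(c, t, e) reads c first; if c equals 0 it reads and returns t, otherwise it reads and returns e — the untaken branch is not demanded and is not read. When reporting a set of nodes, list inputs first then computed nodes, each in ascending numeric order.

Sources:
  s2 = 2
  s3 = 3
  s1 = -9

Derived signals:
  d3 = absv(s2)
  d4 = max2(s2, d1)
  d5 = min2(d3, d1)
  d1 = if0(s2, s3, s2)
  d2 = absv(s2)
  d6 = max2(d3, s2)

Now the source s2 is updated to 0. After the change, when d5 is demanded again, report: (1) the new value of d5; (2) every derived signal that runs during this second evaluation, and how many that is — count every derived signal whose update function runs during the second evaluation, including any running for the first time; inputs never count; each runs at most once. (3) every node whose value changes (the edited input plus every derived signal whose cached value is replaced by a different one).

First demand of the output computes:
  d1 = if0(s2=2 -> else branch s2) = 2
  d3 = absv(2) = 2
  d5 = min2(2, 2) = 2

After the edit, cleaning proceeds:
  d1: a read changed (s2 2->0; s2 2->0) — executes, giving 3.
  d3: a read changed (s2 2->0) — executes, giving 0.
  d5: a read changed (d3 2->0; d1 2->3) — executes, giving 0.

Demanding d5 again yields 0.
3 derived signals run: d1, d3, d5.
The nodes whose values change: s2, d1, d3, d5.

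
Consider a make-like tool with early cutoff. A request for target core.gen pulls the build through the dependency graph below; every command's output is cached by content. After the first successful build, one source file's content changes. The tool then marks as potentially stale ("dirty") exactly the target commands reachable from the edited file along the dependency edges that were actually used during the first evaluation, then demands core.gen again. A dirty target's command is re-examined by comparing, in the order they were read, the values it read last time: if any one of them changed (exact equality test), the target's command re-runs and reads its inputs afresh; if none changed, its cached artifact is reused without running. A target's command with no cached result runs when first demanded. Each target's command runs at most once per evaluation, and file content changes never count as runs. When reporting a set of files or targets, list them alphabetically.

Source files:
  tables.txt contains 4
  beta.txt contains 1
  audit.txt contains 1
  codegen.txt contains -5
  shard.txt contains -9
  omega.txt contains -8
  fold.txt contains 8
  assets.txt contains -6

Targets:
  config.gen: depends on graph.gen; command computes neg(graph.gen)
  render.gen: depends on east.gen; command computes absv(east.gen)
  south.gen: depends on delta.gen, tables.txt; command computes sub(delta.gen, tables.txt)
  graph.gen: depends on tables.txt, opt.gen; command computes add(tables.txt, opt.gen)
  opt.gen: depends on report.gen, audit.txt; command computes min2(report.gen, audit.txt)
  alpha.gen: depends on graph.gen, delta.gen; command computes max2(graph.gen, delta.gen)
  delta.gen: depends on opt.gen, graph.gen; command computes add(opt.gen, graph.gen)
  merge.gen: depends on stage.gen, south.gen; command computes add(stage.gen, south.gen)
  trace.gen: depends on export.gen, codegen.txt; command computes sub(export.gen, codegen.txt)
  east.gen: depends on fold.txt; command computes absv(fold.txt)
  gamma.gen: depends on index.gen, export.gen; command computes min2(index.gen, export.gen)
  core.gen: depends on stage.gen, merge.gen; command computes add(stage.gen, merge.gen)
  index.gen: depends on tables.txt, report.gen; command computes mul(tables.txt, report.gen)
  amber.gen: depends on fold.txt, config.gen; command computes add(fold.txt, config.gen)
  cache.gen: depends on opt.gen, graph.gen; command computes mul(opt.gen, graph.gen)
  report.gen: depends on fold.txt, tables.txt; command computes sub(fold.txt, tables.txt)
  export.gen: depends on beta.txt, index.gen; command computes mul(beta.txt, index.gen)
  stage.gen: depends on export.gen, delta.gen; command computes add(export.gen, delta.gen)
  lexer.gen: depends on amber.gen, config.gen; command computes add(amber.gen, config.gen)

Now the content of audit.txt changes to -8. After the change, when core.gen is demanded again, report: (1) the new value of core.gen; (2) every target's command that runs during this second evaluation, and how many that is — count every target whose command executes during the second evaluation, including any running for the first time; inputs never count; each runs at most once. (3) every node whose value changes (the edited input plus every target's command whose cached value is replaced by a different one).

First demand of the output computes:
  report.gen = sub(8, 4) = 4
  index.gen = mul(4, 4) = 16
  export.gen = mul(1, 16) = 16
  opt.gen = min2(4, 1) = 1
  graph.gen = add(4, 1) = 5
  delta.gen = add(1, 5) = 6
  south.gen = sub(6, 4) = 2
  stage.gen = add(16, 6) = 22
  merge.gen = add(22, 2) = 24
  core.gen = add(22, 24) = 46

After the edit, cleaning proceeds:
  opt.gen: a read changed (audit.txt 1->-8) — executes, giving -8.
  graph.gen: a read changed (opt.gen 1->-8) — executes, giving -4.
  delta.gen: a read changed (opt.gen 1->-8; graph.gen 5->-4) — executes, giving -12.
  south.gen: a read changed (delta.gen 6->-12) — executes, giving -16.
  stage.gen: a read changed (delta.gen 6->-12) — executes, giving 4.
  merge.gen: a read changed (stage.gen 22->4; south.gen 2->-16) — executes, giving -12.
  core.gen: a read changed (stage.gen 22->4; merge.gen 24->-12) — executes, giving -8.

Demanding core.gen again yields -8.
7 target commands run: core.gen, delta.gen, graph.gen, merge.gen, opt.gen, south.gen, stage.gen.
The nodes whose values change: audit.txt, core.gen, delta.gen, graph.gen, merge.gen, opt.gen, south.gen, stage.gen.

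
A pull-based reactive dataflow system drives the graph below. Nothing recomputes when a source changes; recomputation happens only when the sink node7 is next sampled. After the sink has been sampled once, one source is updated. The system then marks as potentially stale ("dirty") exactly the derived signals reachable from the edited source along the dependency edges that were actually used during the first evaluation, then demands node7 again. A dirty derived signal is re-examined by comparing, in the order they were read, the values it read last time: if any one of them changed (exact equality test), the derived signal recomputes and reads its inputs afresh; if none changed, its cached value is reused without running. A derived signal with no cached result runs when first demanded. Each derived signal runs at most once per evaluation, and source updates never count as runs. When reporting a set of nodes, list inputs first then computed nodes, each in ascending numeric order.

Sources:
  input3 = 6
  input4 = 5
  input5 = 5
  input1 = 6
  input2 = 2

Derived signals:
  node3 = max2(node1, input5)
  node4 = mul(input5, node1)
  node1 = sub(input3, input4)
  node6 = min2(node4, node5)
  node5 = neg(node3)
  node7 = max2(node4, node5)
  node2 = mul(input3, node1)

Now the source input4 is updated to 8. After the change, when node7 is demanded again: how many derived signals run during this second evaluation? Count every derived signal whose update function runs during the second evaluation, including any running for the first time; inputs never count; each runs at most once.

Derived signals that run: node1, node3, node4, node7 — 4 in total.
Key observation: the cutoff stops propagation at node5 — its inputs' values are unchanged, so it reuses its cache.

First evaluation (everything demanded from the output):
  node1 = sub(6, 5) = 1
  node3 = max2(1, 5) = 5
  node4 = mul(5, 1) = 5
  node5 = neg(5) = -5
  node7 = max2(5, -5) = 5

Propagation after the edit:
  node1: runs — input4 5->8; result -2.
  node3: runs — node1 1->-2; result 5 (same value as before).
  node4: runs — node1 1->-2; result -10.
  node5: checked — values it read are unchanged (node3 unchanged); reused cached -5 without running.
  node7: runs — node4 5->-10; result -5.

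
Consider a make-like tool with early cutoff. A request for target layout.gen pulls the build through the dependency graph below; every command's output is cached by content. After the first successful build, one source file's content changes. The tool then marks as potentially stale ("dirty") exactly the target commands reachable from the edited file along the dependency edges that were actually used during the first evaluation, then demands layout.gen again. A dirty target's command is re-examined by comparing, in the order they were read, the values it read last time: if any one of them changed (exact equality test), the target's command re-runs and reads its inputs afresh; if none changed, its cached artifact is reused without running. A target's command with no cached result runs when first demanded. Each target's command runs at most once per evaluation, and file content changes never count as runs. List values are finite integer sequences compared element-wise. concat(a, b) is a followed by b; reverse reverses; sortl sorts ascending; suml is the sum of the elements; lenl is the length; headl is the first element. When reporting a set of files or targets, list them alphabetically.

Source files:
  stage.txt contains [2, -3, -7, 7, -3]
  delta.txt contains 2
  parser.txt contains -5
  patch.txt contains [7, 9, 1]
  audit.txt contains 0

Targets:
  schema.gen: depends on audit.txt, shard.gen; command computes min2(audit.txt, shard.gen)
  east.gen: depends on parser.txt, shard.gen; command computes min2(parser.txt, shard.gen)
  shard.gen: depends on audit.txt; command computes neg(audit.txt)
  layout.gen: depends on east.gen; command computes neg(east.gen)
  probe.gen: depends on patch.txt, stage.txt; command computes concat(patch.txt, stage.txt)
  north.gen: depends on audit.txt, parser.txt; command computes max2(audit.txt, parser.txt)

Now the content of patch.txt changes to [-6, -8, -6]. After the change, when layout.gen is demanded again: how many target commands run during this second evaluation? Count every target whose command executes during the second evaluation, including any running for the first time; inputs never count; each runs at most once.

0 target commands run: none.
Note the shortcut — patch.txt feeds only undemanded nodes, so no recomputation happens.

First demand of the output computes:
  shard.gen = neg(0) = 0
  east.gen = min2(-5, 0) = -5
  layout.gen = neg(-5) = 5

After the edit, cleaning proceeds:
  patch.txt only reaches undemanded nodes; the second demand re-runs nothing.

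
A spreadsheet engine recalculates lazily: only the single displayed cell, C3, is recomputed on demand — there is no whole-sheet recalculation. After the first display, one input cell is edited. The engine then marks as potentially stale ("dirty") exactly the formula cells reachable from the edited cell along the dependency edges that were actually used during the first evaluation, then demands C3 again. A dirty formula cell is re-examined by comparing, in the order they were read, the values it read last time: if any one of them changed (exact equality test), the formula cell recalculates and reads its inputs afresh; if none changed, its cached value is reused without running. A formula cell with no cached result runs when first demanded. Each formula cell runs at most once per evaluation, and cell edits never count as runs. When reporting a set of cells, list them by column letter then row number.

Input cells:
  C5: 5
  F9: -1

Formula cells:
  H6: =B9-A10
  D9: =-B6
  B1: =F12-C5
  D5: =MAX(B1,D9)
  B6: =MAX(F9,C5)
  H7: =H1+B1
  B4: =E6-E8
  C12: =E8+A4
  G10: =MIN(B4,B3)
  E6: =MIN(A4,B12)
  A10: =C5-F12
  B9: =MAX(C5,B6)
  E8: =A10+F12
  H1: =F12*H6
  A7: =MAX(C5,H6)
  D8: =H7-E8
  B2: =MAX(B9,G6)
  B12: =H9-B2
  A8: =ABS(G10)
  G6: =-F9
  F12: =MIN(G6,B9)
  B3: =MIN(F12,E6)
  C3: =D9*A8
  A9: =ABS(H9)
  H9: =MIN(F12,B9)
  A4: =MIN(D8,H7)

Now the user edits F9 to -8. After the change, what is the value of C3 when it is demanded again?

New value of C3: -40.
Key observation: the cutoff stops propagation at B9 — its inputs' values are unchanged, so it reuses its cache.

First evaluation (everything demanded from the output):
  B6 = MAX(-1, 5) = 5
  B9 = MAX(5, 5) = 5
  D9 = -(5) = -5
  G6 = -(-1) = 1
  B2 = MAX(5, 1) = 5
  F12 = MIN(1, 5) = 1
  A10 = 5 - 1 = 4
  B1 = 1 - 5 = -4
  E8 = 4 + 1 = 5
  H6 = 5 - 4 = 1
  H1 = 1 * 1 = 1
  H7 = 1 + -4 = -3
  D8 = -3 - 5 = -8
  A4 = MIN(-8, -3) = -8
  H9 = MIN(1, 5) = 1
  B12 = 1 - 5 = -4
  E6 = MIN(-8, -4) = -8
  B3 = MIN(1, -8) = -8
  B4 = -8 - 5 = -13
  G10 = MIN(-13, -8) = -13
  A8 = ABS(-13) = 13
  C3 = -5 * 13 = -65

Propagation after the edit:
  B6: runs — F9 -1->-8; result 5 (same value as before).
  B9: checked — values it read are unchanged (C5 unchanged, B6 unchanged); reused cached 5 without running.
  D9: checked — values it read are unchanged (B6 unchanged); reused cached -5 without running.
  G6: runs — F9 -1->-8; result 8.
  B2: runs — G6 1->8; result 8.
  F12: runs — G6 1->8; result 5.
  A10: runs — F12 1->5; result 0.
  B1: runs — F12 1->5; result 0.
  E8: runs — A10 4->0; F12 1->5; result 5 (same value as before).
  H6: runs — A10 4->0; result 5.
  H1: runs — F12 1->5; H6 1->5; result 25.
  H7: runs — H1 1->25; B1 -4->0; result 25.
  D8: runs — H7 -3->25; result 20.
  A4: runs — D8 -8->20; H7 -3->25; result 20.
  H9: runs — F12 1->5; result 5.
  B12: runs — H9 1->5; B2 5->8; result -3.
  E6: runs — A4 -8->20; B12 -4->-3; result -3.
  B3: runs — F12 1->5; E6 -8->-3; result -3.
  B4: runs — E6 -8->-3; result -8.
  G10: runs — B4 -13->-8; B3 -8->-3; result -8.
  A8: runs — G10 -13->-8; result 8.
  C3: runs — A8 13->8; result -40.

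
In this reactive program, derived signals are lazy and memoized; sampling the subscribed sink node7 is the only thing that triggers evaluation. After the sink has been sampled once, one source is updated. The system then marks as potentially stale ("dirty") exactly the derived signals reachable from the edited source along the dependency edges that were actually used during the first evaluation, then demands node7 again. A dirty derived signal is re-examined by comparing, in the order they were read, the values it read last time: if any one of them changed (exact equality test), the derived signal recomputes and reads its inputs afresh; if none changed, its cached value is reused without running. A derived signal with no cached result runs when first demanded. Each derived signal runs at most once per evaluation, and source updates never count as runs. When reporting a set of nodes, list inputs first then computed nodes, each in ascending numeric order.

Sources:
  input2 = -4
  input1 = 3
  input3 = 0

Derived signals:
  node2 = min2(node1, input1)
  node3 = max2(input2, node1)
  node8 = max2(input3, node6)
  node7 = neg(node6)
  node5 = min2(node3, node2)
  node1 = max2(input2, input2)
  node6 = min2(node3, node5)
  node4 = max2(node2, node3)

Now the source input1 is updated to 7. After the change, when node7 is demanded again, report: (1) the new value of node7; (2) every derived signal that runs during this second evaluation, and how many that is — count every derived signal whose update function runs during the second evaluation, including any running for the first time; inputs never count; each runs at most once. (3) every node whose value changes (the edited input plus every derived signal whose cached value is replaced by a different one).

Demanding node7 again yields 4.
1 derived signals run: node2.
The nodes whose values change: input1.
Note the absorption at node2: it re-runs yet its value is the same, leaving the output's value untouched.

First demand of the output computes:
  node1 = max2(-4, -4) = -4
  node2 = min2(-4, 3) = -4
  node3 = max2(-4, -4) = -4
  node5 = min2(-4, -4) = -4
  node6 = min2(-4, -4) = -4
  node7 = neg(-4) = 4

After the edit, cleaning proceeds:
  node2: a read changed (input1 3->7) — executes, giving -4 — identical to its old value.
  node5: dirty, but its reads are unchanged (node3 unchanged, node2 unchanged); cached -4 stands.
  node6: dirty, but its reads are unchanged (node3 unchanged, node5 unchanged); cached -4 stands.
  node7: dirty, but its reads are unchanged (node6 unchanged); cached 4 stands.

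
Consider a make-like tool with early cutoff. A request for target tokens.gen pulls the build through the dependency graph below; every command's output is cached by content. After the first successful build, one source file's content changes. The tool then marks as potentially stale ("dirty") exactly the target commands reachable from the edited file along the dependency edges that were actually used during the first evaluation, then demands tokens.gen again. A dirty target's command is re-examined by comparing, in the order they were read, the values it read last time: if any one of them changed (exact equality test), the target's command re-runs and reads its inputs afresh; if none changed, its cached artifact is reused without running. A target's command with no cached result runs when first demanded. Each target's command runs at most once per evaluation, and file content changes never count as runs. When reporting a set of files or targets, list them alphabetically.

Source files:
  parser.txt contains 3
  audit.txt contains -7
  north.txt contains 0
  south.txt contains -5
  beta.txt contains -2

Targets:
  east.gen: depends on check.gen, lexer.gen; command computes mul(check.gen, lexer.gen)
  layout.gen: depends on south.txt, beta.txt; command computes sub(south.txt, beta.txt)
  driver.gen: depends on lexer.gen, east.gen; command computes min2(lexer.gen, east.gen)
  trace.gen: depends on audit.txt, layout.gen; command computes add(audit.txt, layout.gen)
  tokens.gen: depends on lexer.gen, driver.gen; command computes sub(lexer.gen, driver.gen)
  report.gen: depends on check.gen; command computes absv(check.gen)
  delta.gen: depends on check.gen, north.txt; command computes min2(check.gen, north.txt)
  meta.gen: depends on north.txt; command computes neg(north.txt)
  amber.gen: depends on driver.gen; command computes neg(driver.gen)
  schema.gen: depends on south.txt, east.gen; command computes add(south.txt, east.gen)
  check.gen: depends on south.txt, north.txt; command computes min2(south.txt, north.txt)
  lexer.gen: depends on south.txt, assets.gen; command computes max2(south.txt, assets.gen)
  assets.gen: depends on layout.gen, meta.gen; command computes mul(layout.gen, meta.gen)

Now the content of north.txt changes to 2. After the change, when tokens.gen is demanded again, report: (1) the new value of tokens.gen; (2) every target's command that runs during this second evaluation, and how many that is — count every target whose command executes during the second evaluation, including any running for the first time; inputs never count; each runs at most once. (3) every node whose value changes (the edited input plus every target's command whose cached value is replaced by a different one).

First demand of the output computes:
  check.gen = min2(-5, 0) = -5
  layout.gen = sub(-5, -2) = -3
  meta.gen = neg(0) = 0
  assets.gen = mul(-3, 0) = 0
  lexer.gen = max2(-5, 0) = 0
  east.gen = mul(-5, 0) = 0
  driver.gen = min2(0, 0) = 0
  tokens.gen = sub(0, 0) = 0

After the edit, cleaning proceeds:
  check.gen: a read changed (north.txt 0->2) — executes, giving -5 — identical to its old value.
  meta.gen: a read changed (north.txt 0->2) — executes, giving -2.
  assets.gen: a read changed (meta.gen 0->-2) — executes, giving 6.
  lexer.gen: a read changed (assets.gen 0->6) — executes, giving 6.
  east.gen: a read changed (lexer.gen 0->6) — executes, giving -30.
  driver.gen: a read changed (lexer.gen 0->6; east.gen 0->-30) — executes, giving -30.
  tokens.gen: a read changed (lexer.gen 0->6; driver.gen 0->-30) — executes, giving 36.

Demanding tokens.gen again yields 36.
7 target commands run: assets.gen, check.gen, driver.gen, east.gen, lexer.gen, meta.gen, tokens.gen.
The nodes whose values change: assets.gen, driver.gen, east.gen, lexer.gen, meta.gen, north.txt, tokens.gen.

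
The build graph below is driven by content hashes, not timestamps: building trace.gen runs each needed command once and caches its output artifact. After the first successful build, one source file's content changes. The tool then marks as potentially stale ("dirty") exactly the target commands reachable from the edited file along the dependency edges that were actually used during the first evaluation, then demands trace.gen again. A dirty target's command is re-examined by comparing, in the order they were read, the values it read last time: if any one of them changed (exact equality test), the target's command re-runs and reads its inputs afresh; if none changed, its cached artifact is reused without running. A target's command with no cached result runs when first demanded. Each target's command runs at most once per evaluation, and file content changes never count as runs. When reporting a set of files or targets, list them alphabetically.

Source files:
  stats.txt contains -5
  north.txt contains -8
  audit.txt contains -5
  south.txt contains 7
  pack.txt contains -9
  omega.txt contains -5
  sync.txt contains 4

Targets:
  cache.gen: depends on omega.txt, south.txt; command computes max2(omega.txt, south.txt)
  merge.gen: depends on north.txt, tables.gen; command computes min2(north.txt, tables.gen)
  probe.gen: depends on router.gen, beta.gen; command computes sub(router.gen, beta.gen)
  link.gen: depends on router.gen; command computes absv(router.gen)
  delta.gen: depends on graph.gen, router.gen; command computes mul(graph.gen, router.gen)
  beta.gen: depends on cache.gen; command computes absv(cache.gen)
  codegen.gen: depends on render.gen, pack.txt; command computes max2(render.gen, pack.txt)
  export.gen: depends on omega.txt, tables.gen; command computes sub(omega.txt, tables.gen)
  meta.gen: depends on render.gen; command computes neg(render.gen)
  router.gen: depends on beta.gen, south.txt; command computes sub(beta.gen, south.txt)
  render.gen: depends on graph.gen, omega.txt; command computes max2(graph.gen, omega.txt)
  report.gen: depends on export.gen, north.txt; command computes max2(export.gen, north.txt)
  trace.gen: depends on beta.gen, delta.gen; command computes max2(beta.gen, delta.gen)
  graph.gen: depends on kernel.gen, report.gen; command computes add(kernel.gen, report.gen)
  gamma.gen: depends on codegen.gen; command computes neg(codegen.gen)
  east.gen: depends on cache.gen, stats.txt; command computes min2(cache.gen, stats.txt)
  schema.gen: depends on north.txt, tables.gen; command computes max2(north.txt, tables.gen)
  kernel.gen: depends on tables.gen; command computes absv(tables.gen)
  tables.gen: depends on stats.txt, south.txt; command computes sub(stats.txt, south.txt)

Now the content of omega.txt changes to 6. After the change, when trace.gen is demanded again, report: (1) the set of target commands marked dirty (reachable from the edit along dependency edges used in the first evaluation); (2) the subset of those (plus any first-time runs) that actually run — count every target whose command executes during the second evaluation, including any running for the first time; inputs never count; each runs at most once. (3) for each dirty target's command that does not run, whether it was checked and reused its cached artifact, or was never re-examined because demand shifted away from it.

Initial pass — values computed on the first demand:
  cache.gen = max2(-5, 7) = 7
  beta.gen = absv(7) = 7
  router.gen = sub(7, 7) = 0
  tables.gen = sub(-5, 7) = -12
  export.gen = sub(-5, -12) = 7
  kernel.gen = absv(-12) = 12
  report.gen = max2(7, -8) = 7
  graph.gen = add(12, 7) = 19
  delta.gen = mul(19, 0) = 0
  trace.gen = max2(7, 0) = 7

Second demand — change propagation:
  cache.gen: re-runs because omega.txt -5->6; new result 7 (unchanged).
  beta.gen: re-examined; everything it read last time is the same (cache.gen unchanged) — cache 7 kept, no run.
  export.gen: re-runs because omega.txt -5->6; new result 18.
  report.gen: re-runs because export.gen 7->18; new result 18.
  graph.gen: re-runs because report.gen 7->18; new result 30.
  router.gen: re-examined; everything it read last time is the same (beta.gen unchanged, south.txt unchanged) — cache 0 kept, no run.
  delta.gen: re-runs because graph.gen 19->30; new result 0 (unchanged).
  trace.gen: re-examined; everything it read last time is the same (beta.gen unchanged, delta.gen unchanged) — cache 7 kept, no run.

The important point: at beta.gen every value read last time is unchanged, so the dirty flag clears without a run.

Dirty set: beta.gen, cache.gen, delta.gen, export.gen, graph.gen, report.gen, router.gen, trace.gen.
Run set: cache.gen, delta.gen, export.gen, graph.gen, report.gen (5 run).
Re-examined without running (cache reused): beta.gen, router.gen, trace.gen.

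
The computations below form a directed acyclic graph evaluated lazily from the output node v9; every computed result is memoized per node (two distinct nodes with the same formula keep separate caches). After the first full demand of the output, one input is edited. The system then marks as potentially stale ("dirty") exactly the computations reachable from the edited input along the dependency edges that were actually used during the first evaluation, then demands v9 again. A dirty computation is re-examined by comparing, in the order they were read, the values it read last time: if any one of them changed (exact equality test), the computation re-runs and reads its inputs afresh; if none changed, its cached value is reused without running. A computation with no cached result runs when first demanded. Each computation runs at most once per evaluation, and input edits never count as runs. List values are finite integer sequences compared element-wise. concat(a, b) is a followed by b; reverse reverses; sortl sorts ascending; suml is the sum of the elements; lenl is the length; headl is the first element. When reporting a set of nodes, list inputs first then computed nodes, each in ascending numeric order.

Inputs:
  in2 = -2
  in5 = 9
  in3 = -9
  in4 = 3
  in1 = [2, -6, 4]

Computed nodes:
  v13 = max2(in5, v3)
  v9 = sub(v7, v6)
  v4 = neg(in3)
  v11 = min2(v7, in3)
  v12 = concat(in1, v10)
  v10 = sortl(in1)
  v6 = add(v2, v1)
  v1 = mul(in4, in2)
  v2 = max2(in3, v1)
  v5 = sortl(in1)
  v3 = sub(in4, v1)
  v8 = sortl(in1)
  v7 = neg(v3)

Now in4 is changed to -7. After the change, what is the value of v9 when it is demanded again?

Demanding v9 again yields -7.

First demand of the output computes:
  v1 = mul(3, -2) = -6
  v2 = max2(-9, -6) = -6
  v3 = sub(3, -6) = 9
  v6 = add(-6, -6) = -12
  v7 = neg(9) = -9
  v9 = sub(-9, -12) = 3

After the edit, cleaning proceeds:
  v1: a read changed (in4 3->-7) — executes, giving 14.
  v2: a read changed (v1 -6->14) — executes, giving 14.
  v3: a read changed (in4 3->-7; v1 -6->14) — executes, giving -21.
  v6: a read changed (v2 -6->14; v1 -6->14) — executes, giving 28.
  v7: a read changed (v3 9->-21) — executes, giving 21.
  v9: a read changed (v7 -9->21; v6 -12->28) — executes, giving -7.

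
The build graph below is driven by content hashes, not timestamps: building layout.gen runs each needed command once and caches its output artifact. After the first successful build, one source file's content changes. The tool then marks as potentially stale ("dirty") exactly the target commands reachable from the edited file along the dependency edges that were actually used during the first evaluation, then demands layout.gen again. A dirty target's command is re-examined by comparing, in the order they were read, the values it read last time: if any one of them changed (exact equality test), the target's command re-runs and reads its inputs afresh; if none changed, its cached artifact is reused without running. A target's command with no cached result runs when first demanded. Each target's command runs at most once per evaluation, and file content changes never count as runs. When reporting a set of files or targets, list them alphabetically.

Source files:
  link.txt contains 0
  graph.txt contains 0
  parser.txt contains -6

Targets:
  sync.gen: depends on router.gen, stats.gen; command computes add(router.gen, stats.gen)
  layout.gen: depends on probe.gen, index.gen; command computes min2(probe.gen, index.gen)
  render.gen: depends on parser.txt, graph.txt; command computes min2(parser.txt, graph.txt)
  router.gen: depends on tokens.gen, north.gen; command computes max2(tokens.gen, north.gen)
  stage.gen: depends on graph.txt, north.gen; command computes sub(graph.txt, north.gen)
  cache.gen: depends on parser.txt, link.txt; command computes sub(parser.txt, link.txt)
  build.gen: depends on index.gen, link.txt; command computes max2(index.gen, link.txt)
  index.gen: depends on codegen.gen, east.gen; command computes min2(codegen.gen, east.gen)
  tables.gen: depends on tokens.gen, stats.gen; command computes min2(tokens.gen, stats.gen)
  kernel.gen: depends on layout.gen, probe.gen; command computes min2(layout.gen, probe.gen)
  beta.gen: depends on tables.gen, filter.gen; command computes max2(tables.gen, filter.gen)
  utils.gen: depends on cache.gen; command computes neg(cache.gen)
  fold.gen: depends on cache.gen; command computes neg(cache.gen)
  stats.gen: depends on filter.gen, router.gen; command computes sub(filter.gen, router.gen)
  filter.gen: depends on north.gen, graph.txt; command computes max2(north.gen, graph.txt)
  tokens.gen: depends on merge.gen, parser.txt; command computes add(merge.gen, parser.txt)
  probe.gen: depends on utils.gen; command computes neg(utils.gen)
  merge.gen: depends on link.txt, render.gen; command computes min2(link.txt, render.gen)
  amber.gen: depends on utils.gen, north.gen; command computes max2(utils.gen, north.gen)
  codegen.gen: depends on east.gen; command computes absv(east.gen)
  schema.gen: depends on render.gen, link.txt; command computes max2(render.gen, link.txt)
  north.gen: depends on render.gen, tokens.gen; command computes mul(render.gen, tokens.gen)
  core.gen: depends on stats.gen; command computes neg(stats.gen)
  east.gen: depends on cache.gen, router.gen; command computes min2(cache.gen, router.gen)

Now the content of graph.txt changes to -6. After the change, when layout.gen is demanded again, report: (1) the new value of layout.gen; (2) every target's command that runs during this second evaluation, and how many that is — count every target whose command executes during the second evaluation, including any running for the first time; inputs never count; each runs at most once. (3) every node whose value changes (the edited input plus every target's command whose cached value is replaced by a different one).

layout.gen now evaluates to -6.
Run set: render.gen (1 run).
Changed values: graph.txt.
The important point: render.gen recomputes to an identical value, and the output ends up unchanged.

Initial pass — values computed on the first demand:
  cache.gen = sub(-6, 0) = -6
  render.gen = min2(-6, 0) = -6
  merge.gen = min2(0, -6) = -6
  tokens.gen = add(-6, -6) = -12
  north.gen = mul(-6, -12) = 72
  router.gen = max2(-12, 72) = 72
  east.gen = min2(-6, 72) = -6
  codegen.gen = absv(-6) = 6
  index.gen = min2(6, -6) = -6
  utils.gen = neg(-6) = 6
  probe.gen = neg(6) = -6
  layout.gen = min2(-6, -6) = -6

Second demand — change propagation:
  render.gen: re-runs because graph.txt 0->-6; new result -6 (unchanged).
  merge.gen: re-examined; everything it read last time is the same (link.txt unchanged, render.gen unchanged) — cache -6 kept, no run.
  tokens.gen: re-examined; everything it read last time is the same (merge.gen unchanged, parser.txt unchanged) — cache -12 kept, no run.
  north.gen: re-examined; everything it read last time is the same (render.gen unchanged, tokens.gen unchanged) — cache 72 kept, no run.
  router.gen: re-examined; everything it read last time is the same (tokens.gen unchanged, north.gen unchanged) — cache 72 kept, no run.
  east.gen: re-examined; everything it read last time is the same (cache.gen unchanged, router.gen unchanged) — cache -6 kept, no run.
  codegen.gen: re-examined; everything it read last time is the same (east.gen unchanged) — cache 6 kept, no run.
  index.gen: re-examined; everything it read last time is the same (codegen.gen unchanged, east.gen unchanged) — cache -6 kept, no run.
  layout.gen: re-examined; everything it read last time is the same (probe.gen unchanged, index.gen unchanged) — cache -6 kept, no run.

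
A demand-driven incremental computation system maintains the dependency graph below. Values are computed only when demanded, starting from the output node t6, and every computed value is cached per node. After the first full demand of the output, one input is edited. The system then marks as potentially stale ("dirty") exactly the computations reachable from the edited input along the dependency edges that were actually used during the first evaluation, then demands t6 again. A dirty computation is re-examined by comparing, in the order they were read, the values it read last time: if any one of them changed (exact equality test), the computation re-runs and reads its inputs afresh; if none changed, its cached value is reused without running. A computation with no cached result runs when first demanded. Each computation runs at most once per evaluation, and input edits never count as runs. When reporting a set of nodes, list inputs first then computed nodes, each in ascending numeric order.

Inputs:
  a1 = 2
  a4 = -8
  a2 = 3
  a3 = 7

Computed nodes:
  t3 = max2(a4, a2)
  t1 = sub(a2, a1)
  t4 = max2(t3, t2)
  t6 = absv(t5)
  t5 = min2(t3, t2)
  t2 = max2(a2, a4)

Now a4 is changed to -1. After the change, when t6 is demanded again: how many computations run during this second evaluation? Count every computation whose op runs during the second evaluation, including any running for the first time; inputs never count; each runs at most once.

First evaluation (everything demanded from the output):
  t2 = max2(3, -8) = 3
  t3 = max2(-8, 3) = 3
  t5 = min2(3, 3) = 3
  t6 = absv(3) = 3

Propagation after the edit:
  t2: runs — a4 -8->-1; result 3 (same value as before).
  t3: runs — a4 -8->-1; result 3 (same value as before).
  t5: checked — values it read are unchanged (t3 unchanged, t2 unchanged); reused cached 3 without running.
  t6: checked — values it read are unchanged (t5 unchanged); reused cached 3 without running.

Key observation: the cutoff stops propagation at t5 — its inputs' values are unchanged, so it reuses its cache.

Computations that run: t2, t3 — 2 in total.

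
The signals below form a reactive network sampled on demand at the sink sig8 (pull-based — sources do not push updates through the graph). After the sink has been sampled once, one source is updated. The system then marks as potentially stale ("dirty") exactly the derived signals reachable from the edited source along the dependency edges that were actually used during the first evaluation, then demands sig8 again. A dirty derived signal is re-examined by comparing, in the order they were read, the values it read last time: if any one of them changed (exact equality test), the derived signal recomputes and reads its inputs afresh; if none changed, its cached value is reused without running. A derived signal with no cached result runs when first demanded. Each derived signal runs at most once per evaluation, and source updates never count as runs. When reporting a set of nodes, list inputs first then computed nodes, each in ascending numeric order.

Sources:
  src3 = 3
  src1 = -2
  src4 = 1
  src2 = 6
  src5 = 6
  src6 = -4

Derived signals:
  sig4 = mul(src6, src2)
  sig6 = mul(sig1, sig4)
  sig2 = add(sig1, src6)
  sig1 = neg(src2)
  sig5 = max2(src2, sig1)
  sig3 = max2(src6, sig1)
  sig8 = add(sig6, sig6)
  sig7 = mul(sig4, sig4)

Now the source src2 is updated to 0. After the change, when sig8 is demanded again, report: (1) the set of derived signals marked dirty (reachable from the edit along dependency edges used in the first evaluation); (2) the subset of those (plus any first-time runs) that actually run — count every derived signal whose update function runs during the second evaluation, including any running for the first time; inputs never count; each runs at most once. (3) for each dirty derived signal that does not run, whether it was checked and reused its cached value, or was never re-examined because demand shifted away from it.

Initial pass — values computed on the first demand:
  sig1 = neg(6) = -6
  sig4 = mul(-4, 6) = -24
  sig6 = mul(-6, -24) = 144
  sig8 = add(144, 144) = 288

Second demand — change propagation:
  sig1: re-runs because src2 6->0; new result 0.
  sig4: re-runs because src2 6->0; new result 0.
  sig6: re-runs because sig1 -6->0; sig4 -24->0; new result 0.
  sig8: re-runs because sig6 144->0; sig6 144->0; new result 0.

Dirty set: sig1, sig4, sig6, sig8.
Run set: sig1, sig4, sig6, sig8 (4 run).
All dirty derived signals ended up running.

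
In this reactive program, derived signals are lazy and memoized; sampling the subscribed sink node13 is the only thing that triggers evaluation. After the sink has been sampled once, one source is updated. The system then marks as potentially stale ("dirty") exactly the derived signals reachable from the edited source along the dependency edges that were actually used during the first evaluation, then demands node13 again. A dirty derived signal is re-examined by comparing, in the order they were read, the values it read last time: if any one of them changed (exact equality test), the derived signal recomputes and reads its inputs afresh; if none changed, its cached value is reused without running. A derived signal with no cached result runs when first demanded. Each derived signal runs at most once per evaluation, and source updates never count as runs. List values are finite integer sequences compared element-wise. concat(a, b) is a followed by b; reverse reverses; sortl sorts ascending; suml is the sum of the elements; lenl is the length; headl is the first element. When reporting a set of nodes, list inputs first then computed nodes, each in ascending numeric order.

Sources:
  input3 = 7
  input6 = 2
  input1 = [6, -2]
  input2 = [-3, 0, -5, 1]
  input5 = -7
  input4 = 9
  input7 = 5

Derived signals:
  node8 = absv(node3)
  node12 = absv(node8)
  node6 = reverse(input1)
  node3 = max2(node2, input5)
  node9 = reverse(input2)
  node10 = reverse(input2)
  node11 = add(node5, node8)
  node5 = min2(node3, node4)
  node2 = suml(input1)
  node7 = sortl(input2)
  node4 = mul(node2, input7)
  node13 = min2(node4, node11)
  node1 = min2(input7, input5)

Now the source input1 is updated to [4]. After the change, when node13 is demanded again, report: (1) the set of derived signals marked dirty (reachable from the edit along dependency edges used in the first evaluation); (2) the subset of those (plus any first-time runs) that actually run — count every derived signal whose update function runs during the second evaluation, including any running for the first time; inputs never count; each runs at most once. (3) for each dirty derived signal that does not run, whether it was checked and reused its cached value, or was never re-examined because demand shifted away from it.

The edit dirties: node2, node3, node4, node5, node8, node11, node13.
1 derived signals run: node2.
Cache hits after checking: node3, node4, node5, node8, node11, node13.
Note the absorption at node2: it re-runs yet its value is the same, leaving the output's value untouched.

First demand of the output computes:
  node2 = suml([6, -2]) = 4
  node3 = max2(4, -7) = 4
  node4 = mul(4, 5) = 20
  node5 = min2(4, 20) = 4
  node8 = absv(4) = 4
  node11 = add(4, 4) = 8
  node13 = min2(20, 8) = 8

After the edit, cleaning proceeds:
  node2: a read changed (input1 [6, -2]->[4]) — executes, giving 4 — identical to its old value.
  node3: dirty, but its reads are unchanged (node2 unchanged, input5 unchanged); cached 4 stands.
  node4: dirty, but its reads are unchanged (node2 unchanged, input7 unchanged); cached 20 stands.
  node5: dirty, but its reads are unchanged (node3 unchanged, node4 unchanged); cached 4 stands.
  node8: dirty, but its reads are unchanged (node3 unchanged); cached 4 stands.
  node11: dirty, but its reads are unchanged (node5 unchanged, node8 unchanged); cached 8 stands.
  node13: dirty, but its reads are unchanged (node4 unchanged, node11 unchanged); cached 8 stands.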